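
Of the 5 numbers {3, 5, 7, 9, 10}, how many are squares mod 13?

(3/13) = +1 → QR.
(5/13) = -1 → non-residue.
(7/13) = -1 → non-residue.
(9/13) = +1 → QR.
(10/13) = +1 → QR.
Total quadratic residues among the 5: 3.

3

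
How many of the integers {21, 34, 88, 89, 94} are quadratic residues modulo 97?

3

(21/97) = -1 → non-residue.
(34/97) = -1 → non-residue.
(88/97) = +1 → QR.
(89/97) = +1 → QR.
(94/97) = +1 → QR.
Total quadratic residues among the 5: 3.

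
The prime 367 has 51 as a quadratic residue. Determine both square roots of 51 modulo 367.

Since 367 ≡ 3 (mod 4), a square root of 51 is 51^((367+1)/4) = 51^92 mod 367.
Repeated squaring: 51^2≡32, 51^4≡290, 51^8≡57, 51^16≡313, 51^32≡347, 51^64≡33 (mod 367).
51^92 = 51^(64+16+8+4) ≡ 61 (mod 367).
Check: 61² = 3721 ≡ 51 (mod 367). The two roots are 61 and 306.

61, 306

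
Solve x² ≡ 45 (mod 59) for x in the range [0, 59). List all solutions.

24, 35

Since 59 ≡ 3 (mod 4), a square root of 45 is 45^((59+1)/4) = 45^15 mod 59.
Repeated squaring: 45^2≡19, 45^4≡7, 45^8≡49 (mod 59).
45^15 = 45^(8+4+2+1) ≡ 35 (mod 59).
Check: 35² = 1225 ≡ 45 (mod 59). The two roots are 24 and 35.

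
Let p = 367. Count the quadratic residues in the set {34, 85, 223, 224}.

(34/367) = -1 → non-residue.
(85/367) = +1 → QR.
(223/367) = -1 → non-residue.
(224/367) = +1 → QR.
Total quadratic residues among the 4: 2.

2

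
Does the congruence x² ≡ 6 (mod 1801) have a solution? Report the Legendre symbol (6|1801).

1

Pull out 2: since 1801 ≡ 1 (mod 8), (2/1801) = +1.
Reciprocity: 3 ≡ 3 and 1801 ≡ 1 (mod 4), so (3/1801) = +(1801/3).
Reduce top mod 3: now compute (1/3).
Reached (1/3) = 1. Collecting the sign flips along the way, the symbol is +1.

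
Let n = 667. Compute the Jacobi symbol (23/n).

0

Reciprocity: 23 ≡ 3 and 667 ≡ 3 (mod 4), so (23/667) = −(667/23).
Reduce top mod 23: now compute (0/23).
Top reduces to 0: gcd > 1, so the symbol is 0.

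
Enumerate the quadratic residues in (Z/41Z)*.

1, 2, 4, 5, 8, 9, 10, 16, 18, 20, 21, 23, 25, 31, 32, 33, 36, 37, 39, 40

Square k = 1,…,20 (k and 41−k give the same square):
1²=1, 2²=4, 3²=9, 4²=16, 5²=25, 6²=36, 7²≡8, 8²≡23, 9²≡40, 10²≡18, 11²≡39, 12²≡21, 13²≡5, 14²≡32, 15²≡20, 16²≡10, 17²≡2, 18²≡37, 19²≡33, 20²≡31 (mod 41).
So the quadratic residues mod 41 are {1, 2, 4, 5, 8, 9, 10, 16, 18, 20, 21, 23, 25, 31, 32, 33, 36, 37, 39, 40}.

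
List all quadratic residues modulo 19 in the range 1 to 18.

Square k = 1,…,9 (k and 19−k give the same square):
1²=1, 2²=4, 3²=9, 4²=16, 5²≡6, 6²≡17, 7²≡11, 8²≡7, 9²≡5 (mod 19).
So the quadratic residues mod 19 are {1, 4, 5, 6, 7, 9, 11, 16, 17}.

1, 4, 5, 6, 7, 9, 11, 16, 17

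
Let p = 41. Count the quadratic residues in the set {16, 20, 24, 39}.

3

(16/41) = +1 → QR.
(20/41) = +1 → QR.
(24/41) = -1 → non-residue.
(39/41) = +1 → QR.
Total quadratic residues among the 4: 3.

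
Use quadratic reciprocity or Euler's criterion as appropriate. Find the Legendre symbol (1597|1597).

First reduce: 1597 ≡ 0 (mod 1597).
Top reduces to 0: gcd > 1, so the symbol is 0.

0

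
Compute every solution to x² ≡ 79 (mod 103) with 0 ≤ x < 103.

Since 103 ≡ 3 (mod 4), a square root of 79 is 79^((103+1)/4) = 79^26 mod 103.
Repeated squaring: 79^2≡61, 79^4≡13, 79^8≡66, 79^16≡30 (mod 103).
79^26 = 79^(16+8+2) ≡ 64 (mod 103).
Check: 64² = 4096 ≡ 79 (mod 103). The two roots are 39 and 64.

39, 64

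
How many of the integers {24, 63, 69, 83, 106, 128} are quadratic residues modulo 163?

(24/163) = +1 → QR.
(63/163) = -1 → non-residue.
(69/163) = +1 → QR.
(83/163) = +1 → QR.
(106/163) = -1 → non-residue.
(128/163) = -1 → non-residue.
Total quadratic residues among the 6: 3.

3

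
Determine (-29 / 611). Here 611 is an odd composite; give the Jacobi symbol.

First reduce: -29 ≡ 582 (mod 611).
Pull out 2: since 611 ≡ 3 (mod 8), (2/611) = -1.
Reciprocity: 291 ≡ 3 and 611 ≡ 3 (mod 4), so (291/611) = −(611/291).
Reduce top mod 291: now compute (29/291).
Reciprocity: 29 ≡ 1 and 291 ≡ 3 (mod 4), so (29/291) = +(291/29).
Reduce top mod 29: now compute (1/29).
Reached (1/29) = 1. Collecting the sign flips along the way, the symbol is +1.

1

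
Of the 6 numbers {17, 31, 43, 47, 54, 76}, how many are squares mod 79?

2

(17/79) = -1 → non-residue.
(31/79) = +1 → QR.
(43/79) = -1 → non-residue.
(47/79) = -1 → non-residue.
(54/79) = -1 → non-residue.
(76/79) = +1 → QR.
Total quadratic residues among the 6: 2.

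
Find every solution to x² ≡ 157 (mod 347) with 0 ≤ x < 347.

114, 233

Since 347 ≡ 3 (mod 4), a square root of 157 is 157^((347+1)/4) = 157^87 mod 347.
Repeated squaring: 157^2≡12, 157^4≡144, 157^8≡263, 157^16≡116, 157^32≡270, 157^64≡30 (mod 347).
157^87 = 157^(64+16+4+2+1) ≡ 114 (mod 347).
Check: 114² = 12996 ≡ 157 (mod 347). The two roots are 114 and 233.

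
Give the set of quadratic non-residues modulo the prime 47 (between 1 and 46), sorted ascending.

Square k = 1,…,23 (k and 47−k give the same square):
1²=1, 2²=4, 3²=9, 4²=16, 5²=25, 6²=36, 7²≡2, 8²≡17, 9²≡34, 10²≡6, 11²≡27, 12²≡3, 13²≡28, 14²≡8, 15²≡37, 16²≡21, 17²≡7, 18²≡42, 19²≡32, 20²≡24, 21²≡18, 22²≡14, 23²≡12 (mod 47).
The residues are {1, 2, 3, 4, 6, 7, 8, 9, 12, 14, 16, 17, 18, 21, 24, 25, 27, 28, 32, 34, 36, 37, 42}; the non-residues are the remaining 23 nonzero classes.

5, 10, 11, 13, 15, 19, 20, 22, 23, 26, 29, 30, 31, 33, 35, 38, 39, 40, 41, 43, 44, 45, 46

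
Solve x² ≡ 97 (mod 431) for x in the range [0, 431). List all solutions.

195, 236

Since 431 ≡ 3 (mod 4), a square root of 97 is 97^((431+1)/4) = 97^108 mod 431.
Repeated squaring: 97^2≡358, 97^4≡157, 97^8≡82, 97^16≡259, 97^32≡276, 97^64≡320 (mod 431).
97^108 = 97^(64+32+8+4) ≡ 236 (mod 431).
Check: 236² = 55696 ≡ 97 (mod 431). The two roots are 195 and 236.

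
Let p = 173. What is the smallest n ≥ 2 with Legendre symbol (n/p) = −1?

2

(2/173) = −1, so 2 is the smallest positive non-residue mod 173.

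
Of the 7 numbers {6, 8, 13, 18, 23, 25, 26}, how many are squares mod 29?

4

(6/29) = +1 → QR.
(8/29) = -1 → non-residue.
(13/29) = +1 → QR.
(18/29) = -1 → non-residue.
(23/29) = +1 → QR.
(25/29) = +1 → QR.
(26/29) = -1 → non-residue.
Total quadratic residues among the 7: 4.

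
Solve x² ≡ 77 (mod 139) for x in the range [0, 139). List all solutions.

Since 139 ≡ 3 (mod 4), a square root of 77 is 77^((139+1)/4) = 77^35 mod 139.
Repeated squaring: 77^2≡91, 77^4≡80, 77^8≡6, 77^16≡36, 77^32≡45 (mod 139).
77^35 = 77^(32+2+1) ≡ 63 (mod 139).
Check: 63² = 3969 ≡ 77 (mod 139). The two roots are 63 and 76.

63, 76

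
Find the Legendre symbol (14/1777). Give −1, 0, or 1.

Pull out 2: since 1777 ≡ 1 (mod 8), (2/1777) = +1.
Reciprocity: 7 ≡ 3 and 1777 ≡ 1 (mod 4), so (7/1777) = +(1777/7).
Reduce top mod 7: now compute (6/7).
Pull out 2: since 7 ≡ 7 (mod 8), (2/7) = +1.
Reciprocity: 3 ≡ 3 and 7 ≡ 3 (mod 4), so (3/7) = −(7/3).
Reduce top mod 3: now compute (1/3).
Reached (1/3) = 1. Collecting the sign flips along the way, the symbol is -1.

-1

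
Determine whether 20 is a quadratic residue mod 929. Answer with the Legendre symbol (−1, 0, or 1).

Pull out 2^2: since 929 ≡ 1 (mod 8), (2/929) = +1, so (2/929)^2 = +1.
Reciprocity: 5 ≡ 1 and 929 ≡ 1 (mod 4), so (5/929) = +(929/5).
Reduce top mod 5: now compute (4/5).
Pull out 2^2: since 5 ≡ 5 (mod 8), (2/5) = -1, so (2/5)^2 = +1.
Reached (1/5) = 1. Collecting the sign flips along the way, the symbol is +1.

1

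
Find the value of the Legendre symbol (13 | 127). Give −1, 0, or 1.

Reciprocity: 13 ≡ 1 and 127 ≡ 3 (mod 4), so (13/127) = +(127/13).
Reduce top mod 13: now compute (10/13).
Pull out 2: since 13 ≡ 5 (mod 8), (2/13) = -1.
Reciprocity: 5 ≡ 1 and 13 ≡ 1 (mod 4), so (5/13) = +(13/5).
Reduce top mod 5: now compute (3/5).
Reciprocity: 3 ≡ 3 and 5 ≡ 1 (mod 4), so (3/5) = +(5/3).
Reduce top mod 3: now compute (2/3).
Pull out 2: since 3 ≡ 3 (mod 8), (2/3) = -1.
Reached (1/3) = 1. Collecting the sign flips along the way, the symbol is +1.

1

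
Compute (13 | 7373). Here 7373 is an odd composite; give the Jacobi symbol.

Reciprocity: 13 ≡ 1 and 7373 ≡ 1 (mod 4), so (13/7373) = +(7373/13).
Reduce top mod 13: now compute (2/13).
Pull out 2: since 13 ≡ 5 (mod 8), (2/13) = -1.
Reached (1/13) = 1. Collecting the sign flips along the way, the symbol is -1.

-1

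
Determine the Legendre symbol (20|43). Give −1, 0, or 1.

-1

Pull out 2^2: since 43 ≡ 3 (mod 8), (2/43) = -1, so (2/43)^2 = +1.
Reciprocity: 5 ≡ 1 and 43 ≡ 3 (mod 4), so (5/43) = +(43/5).
Reduce top mod 5: now compute (3/5).
Reciprocity: 3 ≡ 3 and 5 ≡ 1 (mod 4), so (3/5) = +(5/3).
Reduce top mod 3: now compute (2/3).
Pull out 2: since 3 ≡ 3 (mod 8), (2/3) = -1.
Reached (1/3) = 1. Collecting the sign flips along the way, the symbol is -1.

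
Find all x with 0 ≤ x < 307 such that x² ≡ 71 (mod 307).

Since 307 ≡ 3 (mod 4), a square root of 71 is 71^((307+1)/4) = 71^77 mod 307.
Repeated squaring: 71^2≡129, 71^4≡63, 71^8≡285, 71^16≡177, 71^32≡15, 71^64≡225 (mod 307).
71^77 = 71^(64+8+4+1) ≡ 104 (mod 307).
Check: 104² = 10816 ≡ 71 (mod 307). The two roots are 104 and 203.

104, 203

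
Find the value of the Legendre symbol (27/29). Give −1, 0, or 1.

Reciprocity: 27 ≡ 3 and 29 ≡ 1 (mod 4), so (27/29) = +(29/27).
Reduce top mod 27: now compute (2/27).
Pull out 2: since 27 ≡ 3 (mod 8), (2/27) = -1.
Reached (1/27) = 1. Collecting the sign flips along the way, the symbol is -1.

-1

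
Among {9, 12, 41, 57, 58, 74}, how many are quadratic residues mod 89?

(9/89) = +1 → QR.
(12/89) = -1 → non-residue.
(41/89) = -1 → non-residue.
(57/89) = +1 → QR.
(58/89) = -1 → non-residue.
(74/89) = -1 → non-residue.
Total quadratic residues among the 6: 2.

2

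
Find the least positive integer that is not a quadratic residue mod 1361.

(2/1361) = +1, so 2 is a residue.
(3/1361) = −1, so 3 is the smallest positive non-residue mod 1361.

3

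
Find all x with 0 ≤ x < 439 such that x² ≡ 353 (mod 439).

Since 439 ≡ 3 (mod 4), a square root of 353 is 353^((439+1)/4) = 353^110 mod 439.
Repeated squaring: 353^2≡372, 353^4≡99, 353^8≡143, 353^16≡255, 353^32≡53, 353^64≡175 (mod 439).
353^110 = 353^(64+32+8+4+2) ≡ 180 (mod 439).
Check: 180² = 32400 ≡ 353 (mod 439). The two roots are 180 and 259.

180, 259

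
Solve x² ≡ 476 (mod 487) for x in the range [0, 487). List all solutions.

148, 339

Since 487 ≡ 3 (mod 4), a square root of 476 is 476^((487+1)/4) = 476^122 mod 487.
Repeated squaring: 476^2≡121, 476^4≡31, 476^8≡474, 476^16≡169, 476^32≡315, 476^64≡364 (mod 487).
476^122 = 476^(64+32+16+8+2) ≡ 339 (mod 487).
Check: 339² = 114921 ≡ 476 (mod 487). The two roots are 148 and 339.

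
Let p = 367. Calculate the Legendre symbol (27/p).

-1

Reciprocity: 27 ≡ 3 and 367 ≡ 3 (mod 4), so (27/367) = −(367/27).
Reduce top mod 27: now compute (16/27).
Pull out 2^4: since 27 ≡ 3 (mod 8), (2/27) = -1, so (2/27)^4 = +1.
Reached (1/27) = 1. Collecting the sign flips along the way, the symbol is -1.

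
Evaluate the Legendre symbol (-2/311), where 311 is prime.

First reduce: -2 ≡ 309 (mod 311).
Reciprocity: 309 ≡ 1 and 311 ≡ 3 (mod 4), so (309/311) = +(311/309).
Reduce top mod 309: now compute (2/309).
Pull out 2: since 309 ≡ 5 (mod 8), (2/309) = -1.
Reached (1/309) = 1. Collecting the sign flips along the way, the symbol is -1.

-1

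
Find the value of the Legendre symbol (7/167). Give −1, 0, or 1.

1

Reciprocity: 7 ≡ 3 and 167 ≡ 3 (mod 4), so (7/167) = −(167/7).
Reduce top mod 7: now compute (6/7).
Pull out 2: since 7 ≡ 7 (mod 8), (2/7) = +1.
Reciprocity: 3 ≡ 3 and 7 ≡ 3 (mod 4), so (3/7) = −(7/3).
Reduce top mod 3: now compute (1/3).
Reached (1/3) = 1. Collecting the sign flips along the way, the symbol is +1.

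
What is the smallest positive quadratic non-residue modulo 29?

2

(2/29) = −1, so 2 is the smallest positive non-residue mod 29.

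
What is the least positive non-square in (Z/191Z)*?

(2/191) = +1, so 2 is a residue.
(3/191) = +1, so 3 is a residue.
(4/191) = +1, so 4 is a residue.
(5/191) = +1, so 5 is a residue.
(6/191) = +1, so 6 is a residue.
(7/191) = −1, so 7 is the smallest positive non-residue mod 191.

7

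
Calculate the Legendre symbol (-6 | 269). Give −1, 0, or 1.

First reduce: -6 ≡ 263 (mod 269).
Reciprocity: 263 ≡ 3 and 269 ≡ 1 (mod 4), so (263/269) = +(269/263).
Reduce top mod 263: now compute (6/263).
Pull out 2: since 263 ≡ 7 (mod 8), (2/263) = +1.
Reciprocity: 3 ≡ 3 and 263 ≡ 3 (mod 4), so (3/263) = −(263/3).
Reduce top mod 3: now compute (2/3).
Pull out 2: since 3 ≡ 3 (mod 8), (2/3) = -1.
Reached (1/3) = 1. Collecting the sign flips along the way, the symbol is +1.

1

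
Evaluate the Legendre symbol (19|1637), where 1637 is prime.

-1

Reciprocity: 19 ≡ 3 and 1637 ≡ 1 (mod 4), so (19/1637) = +(1637/19).
Reduce top mod 19: now compute (3/19).
Reciprocity: 3 ≡ 3 and 19 ≡ 3 (mod 4), so (3/19) = −(19/3).
Reduce top mod 3: now compute (1/3).
Reached (1/3) = 1. Collecting the sign flips along the way, the symbol is -1.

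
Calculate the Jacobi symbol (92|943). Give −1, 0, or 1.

0

Pull out 2^2: since 943 ≡ 7 (mod 8), (2/943) = +1, so (2/943)^2 = +1.
Reciprocity: 23 ≡ 3 and 943 ≡ 3 (mod 4), so (23/943) = −(943/23).
Reduce top mod 23: now compute (0/23).
Top reduces to 0: gcd > 1, so the symbol is 0.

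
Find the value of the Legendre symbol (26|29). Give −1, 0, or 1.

Euler's criterion: (26/29) ≡ 26^14 (mod 29).
26^2 ≡ 9 (mod 29)
26^4 ≡ 23 (mod 29)
26^8 ≡ 7 (mod 29)
26^14 = 26^(8+4+2) ≡ 28 (mod 29).
Result is 28 ≡ −1, so (26/29) = −1.

-1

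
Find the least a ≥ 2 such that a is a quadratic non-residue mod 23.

(2/23) = +1, so 2 is a residue.
(3/23) = +1, so 3 is a residue.
(4/23) = +1, so 4 is a residue.
(5/23) = −1, so 5 is the smallest positive non-residue mod 23.

5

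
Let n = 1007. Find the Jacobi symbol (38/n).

Pull out 2: since 1007 ≡ 7 (mod 8), (2/1007) = +1.
Reciprocity: 19 ≡ 3 and 1007 ≡ 3 (mod 4), so (19/1007) = −(1007/19).
Reduce top mod 19: now compute (0/19).
Top reduces to 0: gcd > 1, so the symbol is 0.

0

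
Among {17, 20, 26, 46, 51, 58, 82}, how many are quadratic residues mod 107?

0

(17/107) = -1 → non-residue.
(20/107) = -1 → non-residue.
(26/107) = -1 → non-residue.
(46/107) = -1 → non-residue.
(51/107) = -1 → non-residue.
(58/107) = -1 → non-residue.
(82/107) = -1 → non-residue.
Total quadratic residues among the 7: 0.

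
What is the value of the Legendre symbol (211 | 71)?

-1

First reduce: 211 ≡ 69 (mod 71).
Reciprocity: 69 ≡ 1 and 71 ≡ 3 (mod 4), so (69/71) = +(71/69).
Reduce top mod 69: now compute (2/69).
Pull out 2: since 69 ≡ 5 (mod 8), (2/69) = -1.
Reached (1/69) = 1. Collecting the sign flips along the way, the symbol is -1.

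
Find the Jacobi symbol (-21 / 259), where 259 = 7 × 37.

0

First reduce: -21 ≡ 238 (mod 259).
Pull out 2: since 259 ≡ 3 (mod 8), (2/259) = -1.
Reciprocity: 119 ≡ 3 and 259 ≡ 3 (mod 4), so (119/259) = −(259/119).
Reduce top mod 119: now compute (21/119).
Reciprocity: 21 ≡ 1 and 119 ≡ 3 (mod 4), so (21/119) = +(119/21).
Reduce top mod 21: now compute (14/21).
Pull out 2: since 21 ≡ 5 (mod 8), (2/21) = -1.
Reciprocity: 7 ≡ 3 and 21 ≡ 1 (mod 4), so (7/21) = +(21/7).
Reduce top mod 7: now compute (0/7).
Top reduces to 0: gcd > 1, so the symbol is 0.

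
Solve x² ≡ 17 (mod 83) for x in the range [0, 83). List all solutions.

10, 73

Since 83 ≡ 3 (mod 4), a square root of 17 is 17^((83+1)/4) = 17^21 mod 83.
Repeated squaring: 17^2≡40, 17^4≡23, 17^8≡31, 17^16≡48 (mod 83).
17^21 = 17^(16+4+1) ≡ 10 (mod 83).
Check: 10² = 100 ≡ 17 (mod 83). The two roots are 10 and 73.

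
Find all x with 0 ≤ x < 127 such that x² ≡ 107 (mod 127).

Since 127 ≡ 3 (mod 4), a square root of 107 is 107^((127+1)/4) = 107^32 mod 127.
Repeated squaring: 107^2≡19, 107^4≡107, 107^8≡19, 107^16≡107, 107^32≡19 (mod 127).
107^32 = 107^(32) ≡ 19 (mod 127).
Check: 19² = 361 ≡ 107 (mod 127). The two roots are 19 and 108.

19, 108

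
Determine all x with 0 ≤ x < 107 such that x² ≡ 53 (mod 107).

Since 107 ≡ 3 (mod 4), a square root of 53 is 53^((107+1)/4) = 53^27 mod 107.
Repeated squaring: 53^2≡27, 53^4≡87, 53^8≡79, 53^16≡35 (mod 107).
53^27 = 53^(16+8+2+1) ≡ 69 (mod 107).
Check: 69² = 4761 ≡ 53 (mod 107). The two roots are 38 and 69.

38, 69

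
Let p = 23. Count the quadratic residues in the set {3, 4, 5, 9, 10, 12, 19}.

4

(3/23) = +1 → QR.
(4/23) = +1 → QR.
(5/23) = -1 → non-residue.
(9/23) = +1 → QR.
(10/23) = -1 → non-residue.
(12/23) = +1 → QR.
(19/23) = -1 → non-residue.
Total quadratic residues among the 7: 4.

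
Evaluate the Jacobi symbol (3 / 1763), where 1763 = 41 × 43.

1

Reciprocity: 3 ≡ 3 and 1763 ≡ 3 (mod 4), so (3/1763) = −(1763/3).
Reduce top mod 3: now compute (2/3).
Pull out 2: since 3 ≡ 3 (mod 8), (2/3) = -1.
Reached (1/3) = 1. Collecting the sign flips along the way, the symbol is +1.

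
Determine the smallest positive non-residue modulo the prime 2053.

2

(2/2053) = −1, so 2 is the smallest positive non-residue mod 2053.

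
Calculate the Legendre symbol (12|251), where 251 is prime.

1

Pull out 2^2: since 251 ≡ 3 (mod 8), (2/251) = -1, so (2/251)^2 = +1.
Reciprocity: 3 ≡ 3 and 251 ≡ 3 (mod 4), so (3/251) = −(251/3).
Reduce top mod 3: now compute (2/3).
Pull out 2: since 3 ≡ 3 (mod 8), (2/3) = -1.
Reached (1/3) = 1. Collecting the sign flips along the way, the symbol is +1.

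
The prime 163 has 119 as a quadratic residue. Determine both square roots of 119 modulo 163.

49, 114

Since 163 ≡ 3 (mod 4), a square root of 119 is 119^((163+1)/4) = 119^41 mod 163.
Repeated squaring: 119^2≡143, 119^4≡74, 119^8≡97, 119^16≡118, 119^32≡69 (mod 163).
119^41 = 119^(32+8+1) ≡ 49 (mod 163).
Check: 49² = 2401 ≡ 119 (mod 163). The two roots are 49 and 114.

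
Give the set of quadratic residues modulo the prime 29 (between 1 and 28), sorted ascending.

Square k = 1,…,14 (k and 29−k give the same square):
1²=1, 2²=4, 3²=9, 4²=16, 5²=25, 6²≡7, 7²≡20, 8²≡6, 9²≡23, 10²≡13, 11²≡5, 12²≡28, 13²≡24, 14²≡22 (mod 29).
So the quadratic residues mod 29 are {1, 4, 5, 6, 7, 9, 13, 16, 20, 22, 23, 24, 25, 28}.

1, 4, 5, 6, 7, 9, 13, 16, 20, 22, 23, 24, 25, 28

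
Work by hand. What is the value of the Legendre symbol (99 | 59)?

First reduce: 99 ≡ 40 (mod 59).
Pull out 2^3: since 59 ≡ 3 (mod 8), (2/59) = -1, so (2/59)^3 = -1.
Reciprocity: 5 ≡ 1 and 59 ≡ 3 (mod 4), so (5/59) = +(59/5).
Reduce top mod 5: now compute (4/5).
Pull out 2^2: since 5 ≡ 5 (mod 8), (2/5) = -1, so (2/5)^2 = +1.
Reached (1/5) = 1. Collecting the sign flips along the way, the symbol is -1.

-1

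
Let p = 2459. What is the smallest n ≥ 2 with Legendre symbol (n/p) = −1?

(2/2459) = −1, so 2 is the smallest positive non-residue mod 2459.

2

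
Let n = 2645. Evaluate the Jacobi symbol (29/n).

Reciprocity: 29 ≡ 1 and 2645 ≡ 1 (mod 4), so (29/2645) = +(2645/29).
Reduce top mod 29: now compute (6/29).
Pull out 2: since 29 ≡ 5 (mod 8), (2/29) = -1.
Reciprocity: 3 ≡ 3 and 29 ≡ 1 (mod 4), so (3/29) = +(29/3).
Reduce top mod 3: now compute (2/3).
Pull out 2: since 3 ≡ 3 (mod 8), (2/3) = -1.
Reached (1/3) = 1. Collecting the sign flips along the way, the symbol is +1.

1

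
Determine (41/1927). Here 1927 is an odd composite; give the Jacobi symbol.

0

Reciprocity: 41 ≡ 1 and 1927 ≡ 3 (mod 4), so (41/1927) = +(1927/41).
Reduce top mod 41: now compute (0/41).
Top reduces to 0: gcd > 1, so the symbol is 0.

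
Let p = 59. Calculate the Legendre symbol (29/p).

1

Reciprocity: 29 ≡ 1 and 59 ≡ 3 (mod 4), so (29/59) = +(59/29).
Reduce top mod 29: now compute (1/29).
Reached (1/29) = 1. Collecting the sign flips along the way, the symbol is +1.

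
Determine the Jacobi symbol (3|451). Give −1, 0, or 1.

-1

Reciprocity: 3 ≡ 3 and 451 ≡ 3 (mod 4), so (3/451) = −(451/3).
Reduce top mod 3: now compute (1/3).
Reached (1/3) = 1. Collecting the sign flips along the way, the symbol is -1.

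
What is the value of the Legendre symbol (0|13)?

Top reduces to 0: gcd > 1, so the symbol is 0.

0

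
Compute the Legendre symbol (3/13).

1

Euler's criterion: (3/13) ≡ 3^6 (mod 13).
3^2 ≡ 9 (mod 13)
3^4 ≡ 3 (mod 13)
3^6 = 3^(4+2) ≡ 1 (mod 13).
Result is 1, so (3/13) = 1.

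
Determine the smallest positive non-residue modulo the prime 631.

3

(2/631) = +1, so 2 is a residue.
(3/631) = −1, so 3 is the smallest positive non-residue mod 631.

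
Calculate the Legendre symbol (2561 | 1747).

First reduce: 2561 ≡ 814 (mod 1747).
Pull out 2: since 1747 ≡ 3 (mod 8), (2/1747) = -1.
Reciprocity: 407 ≡ 3 and 1747 ≡ 3 (mod 4), so (407/1747) = −(1747/407).
Reduce top mod 407: now compute (119/407).
Reciprocity: 119 ≡ 3 and 407 ≡ 3 (mod 4), so (119/407) = −(407/119).
Reduce top mod 119: now compute (50/119).
Pull out 2: since 119 ≡ 7 (mod 8), (2/119) = +1.
Reciprocity: 25 ≡ 1 and 119 ≡ 3 (mod 4), so (25/119) = +(119/25).
Reduce top mod 25: now compute (19/25).
Reciprocity: 19 ≡ 3 and 25 ≡ 1 (mod 4), so (19/25) = +(25/19).
Reduce top mod 19: now compute (6/19).
Pull out 2: since 19 ≡ 3 (mod 8), (2/19) = -1.
Reciprocity: 3 ≡ 3 and 19 ≡ 3 (mod 4), so (3/19) = −(19/3).
Reduce top mod 3: now compute (1/3).
Reached (1/3) = 1. Collecting the sign flips along the way, the symbol is -1.

-1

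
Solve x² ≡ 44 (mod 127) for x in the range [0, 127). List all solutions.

Since 127 ≡ 3 (mod 4), a square root of 44 is 44^((127+1)/4) = 44^32 mod 127.
Repeated squaring: 44^2≡31, 44^4≡72, 44^8≡104, 44^16≡21, 44^32≡60 (mod 127).
44^32 = 44^(32) ≡ 60 (mod 127).
Check: 60² = 3600 ≡ 44 (mod 127). The two roots are 60 and 67.

60, 67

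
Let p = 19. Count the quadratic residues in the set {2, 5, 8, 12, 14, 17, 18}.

2

(2/19) = -1 → non-residue.
(5/19) = +1 → QR.
(8/19) = -1 → non-residue.
(12/19) = -1 → non-residue.
(14/19) = -1 → non-residue.
(17/19) = +1 → QR.
(18/19) = -1 → non-residue.
Total quadratic residues among the 7: 2.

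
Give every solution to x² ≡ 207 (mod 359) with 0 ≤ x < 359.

Since 359 ≡ 3 (mod 4), a square root of 207 is 207^((359+1)/4) = 207^90 mod 359.
Repeated squaring: 207^2≡128, 207^4≡229, 207^8≡27, 207^16≡11, 207^32≡121, 207^64≡281 (mod 359).
207^90 = 207^(64+16+8+2) ≡ 92 (mod 359).
Check: 92² = 8464 ≡ 207 (mod 359). The two roots are 92 and 267.

92, 267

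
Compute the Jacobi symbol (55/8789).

Reciprocity: 55 ≡ 3 and 8789 ≡ 1 (mod 4), so (55/8789) = +(8789/55).
Reduce top mod 55: now compute (44/55).
Pull out 2^2: since 55 ≡ 7 (mod 8), (2/55) = +1, so (2/55)^2 = +1.
Reciprocity: 11 ≡ 3 and 55 ≡ 3 (mod 4), so (11/55) = −(55/11).
Reduce top mod 11: now compute (0/11).
Top reduces to 0: gcd > 1, so the symbol is 0.

0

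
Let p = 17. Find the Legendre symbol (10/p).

-1

Pull out 2: since 17 ≡ 1 (mod 8), (2/17) = +1.
Reciprocity: 5 ≡ 1 and 17 ≡ 1 (mod 4), so (5/17) = +(17/5).
Reduce top mod 5: now compute (2/5).
Pull out 2: since 5 ≡ 5 (mod 8), (2/5) = -1.
Reached (1/5) = 1. Collecting the sign flips along the way, the symbol is -1.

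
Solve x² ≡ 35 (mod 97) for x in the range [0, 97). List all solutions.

97 ≡ 1 (mod 4), so we find a root by search.
Trying successive values, 36² = 1296 ≡ 35 (mod 97). The other root is 97 − 36 = 61.

36, 61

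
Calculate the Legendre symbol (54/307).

1

Euler's criterion: (54/307) ≡ 54^153 (mod 307).
54^2 ≡ 153 (mod 307)
54^4 ≡ 77 (mod 307)
54^8 ≡ 96 (mod 307)
54^16 ≡ 6 (mod 307)
54^32 ≡ 36 (mod 307)
54^64 ≡ 68 (mod 307)
54^128 ≡ 19 (mod 307)
54^153 = 54^(128+16+8+1) ≡ 1 (mod 307).
Result is 1, so (54/307) = 1.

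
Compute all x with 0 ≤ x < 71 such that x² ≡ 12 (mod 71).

15, 56

Since 71 ≡ 3 (mod 4), a square root of 12 is 12^((71+1)/4) = 12^18 mod 71.
Repeated squaring: 12^2≡2, 12^4≡4, 12^8≡16, 12^16≡43 (mod 71).
12^18 = 12^(16+2) ≡ 15 (mod 71).
Check: 15² = 225 ≡ 12 (mod 71). The two roots are 15 and 56.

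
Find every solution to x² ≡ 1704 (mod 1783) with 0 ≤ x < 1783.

Since 1783 ≡ 3 (mod 4), a square root of 1704 is 1704^((1783+1)/4) = 1704^446 mod 1783.
Repeated squaring: 1704^2≡892, 1704^4≡446, 1704^8≡1003, 1704^16≡397, 1704^32≡705, 1704^64≡1351, 1704^128≡1192, 1704^256≡1596 (mod 1783).
1704^446 = 1704^(256+128+32+16+8+4+2) ≡ 94 (mod 1783).
Check: 94² = 8836 ≡ 1704 (mod 1783). The two roots are 94 and 1689.

94, 1689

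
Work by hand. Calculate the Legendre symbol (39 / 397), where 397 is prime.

Euler's criterion: (39/397) ≡ 39^198 (mod 397).
39^2 ≡ 330 (mod 397)
39^4 ≡ 122 (mod 397)
39^8 ≡ 195 (mod 397)
39^16 ≡ 310 (mod 397)
39^32 ≡ 26 (mod 397)
39^64 ≡ 279 (mod 397)
39^128 ≡ 29 (mod 397)
39^198 = 39^(128+64+4+2) ≡ 396 (mod 397).
Result is 396 ≡ −1, so (39/397) = −1.

-1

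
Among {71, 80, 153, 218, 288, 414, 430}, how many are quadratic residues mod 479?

5

(71/479) = +1 → QR.
(80/479) = +1 → QR.
(153/479) = -1 → non-residue.
(218/479) = +1 → QR.
(288/479) = +1 → QR.
(414/479) = +1 → QR.
(430/479) = -1 → non-residue.
Total quadratic residues among the 7: 5.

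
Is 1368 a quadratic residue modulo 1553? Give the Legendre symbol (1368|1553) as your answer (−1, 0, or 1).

Pull out 2^3: since 1553 ≡ 1 (mod 8), (2/1553) = +1, so (2/1553)^3 = +1.
Reciprocity: 171 ≡ 3 and 1553 ≡ 1 (mod 4), so (171/1553) = +(1553/171).
Reduce top mod 171: now compute (14/171).
Pull out 2: since 171 ≡ 3 (mod 8), (2/171) = -1.
Reciprocity: 7 ≡ 3 and 171 ≡ 3 (mod 4), so (7/171) = −(171/7).
Reduce top mod 7: now compute (3/7).
Reciprocity: 3 ≡ 3 and 7 ≡ 3 (mod 4), so (3/7) = −(7/3).
Reduce top mod 3: now compute (1/3).
Reached (1/3) = 1. Collecting the sign flips along the way, the symbol is -1.

-1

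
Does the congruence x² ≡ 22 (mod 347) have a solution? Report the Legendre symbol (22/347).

-1

Pull out 2: since 347 ≡ 3 (mod 8), (2/347) = -1.
Reciprocity: 11 ≡ 3 and 347 ≡ 3 (mod 4), so (11/347) = −(347/11).
Reduce top mod 11: now compute (6/11).
Pull out 2: since 11 ≡ 3 (mod 8), (2/11) = -1.
Reciprocity: 3 ≡ 3 and 11 ≡ 3 (mod 4), so (3/11) = −(11/3).
Reduce top mod 3: now compute (2/3).
Pull out 2: since 3 ≡ 3 (mod 8), (2/3) = -1.
Reached (1/3) = 1. Collecting the sign flips along the way, the symbol is -1.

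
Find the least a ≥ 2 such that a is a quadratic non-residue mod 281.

3

(2/281) = +1, so 2 is a residue.
(3/281) = −1, so 3 is the smallest positive non-residue mod 281.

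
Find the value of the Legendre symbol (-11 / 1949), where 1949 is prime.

-1

First reduce: -11 ≡ 1938 (mod 1949).
Pull out 2: since 1949 ≡ 5 (mod 8), (2/1949) = -1.
Reciprocity: 969 ≡ 1 and 1949 ≡ 1 (mod 4), so (969/1949) = +(1949/969).
Reduce top mod 969: now compute (11/969).
Reciprocity: 11 ≡ 3 and 969 ≡ 1 (mod 4), so (11/969) = +(969/11).
Reduce top mod 11: now compute (1/11).
Reached (1/11) = 1. Collecting the sign flips along the way, the symbol is -1.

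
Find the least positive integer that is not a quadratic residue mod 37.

(2/37) = −1, so 2 is the smallest positive non-residue mod 37.

2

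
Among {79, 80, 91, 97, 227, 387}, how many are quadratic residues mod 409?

3

(79/409) = -1 → non-residue.
(80/409) = +1 → QR.
(91/409) = +1 → QR.
(97/409) = -1 → non-residue.
(227/409) = +1 → QR.
(387/409) = -1 → non-residue.
Total quadratic residues among the 6: 3.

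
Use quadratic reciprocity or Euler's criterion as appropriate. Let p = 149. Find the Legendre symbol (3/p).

Reciprocity: 3 ≡ 3 and 149 ≡ 1 (mod 4), so (3/149) = +(149/3).
Reduce top mod 3: now compute (2/3).
Pull out 2: since 3 ≡ 3 (mod 8), (2/3) = -1.
Reached (1/3) = 1. Collecting the sign flips along the way, the symbol is -1.

-1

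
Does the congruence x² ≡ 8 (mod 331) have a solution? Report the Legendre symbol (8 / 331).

-1

Pull out 2^3: since 331 ≡ 3 (mod 8), (2/331) = -1, so (2/331)^3 = -1.
Reached (1/331) = 1. Collecting the sign flips along the way, the symbol is -1.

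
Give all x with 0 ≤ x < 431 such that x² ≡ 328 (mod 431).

117, 314

Since 431 ≡ 3 (mod 4), a square root of 328 is 328^((431+1)/4) = 328^108 mod 431.
Repeated squaring: 328^2≡265, 328^4≡403, 328^8≡353, 328^16≡50, 328^32≡345, 328^64≡69 (mod 431).
328^108 = 328^(64+32+8+4) ≡ 314 (mod 431).
Check: 314² = 98596 ≡ 328 (mod 431). The two roots are 117 and 314.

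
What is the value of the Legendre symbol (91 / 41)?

First reduce: 91 ≡ 9 (mod 41).
Reciprocity: 9 ≡ 1 and 41 ≡ 1 (mod 4), so (9/41) = +(41/9).
Reduce top mod 9: now compute (5/9).
Reciprocity: 5 ≡ 1 and 9 ≡ 1 (mod 4), so (5/9) = +(9/5).
Reduce top mod 5: now compute (4/5).
Pull out 2^2: since 5 ≡ 5 (mod 8), (2/5) = -1, so (2/5)^2 = +1.
Reached (1/5) = 1. Collecting the sign flips along the way, the symbol is +1.

1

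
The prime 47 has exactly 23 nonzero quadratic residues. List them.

1, 2, 3, 4, 6, 7, 8, 9, 12, 14, 16, 17, 18, 21, 24, 25, 27, 28, 32, 34, 36, 37, 42

Square k = 1,…,23 (k and 47−k give the same square):
1²=1, 2²=4, 3²=9, 4²=16, 5²=25, 6²=36, 7²≡2, 8²≡17, 9²≡34, 10²≡6, 11²≡27, 12²≡3, 13²≡28, 14²≡8, 15²≡37, 16²≡21, 17²≡7, 18²≡42, 19²≡32, 20²≡24, 21²≡18, 22²≡14, 23²≡12 (mod 47).
So the quadratic residues mod 47 are {1, 2, 3, 4, 6, 7, 8, 9, 12, 14, 16, 17, 18, 21, 24, 25, 27, 28, 32, 34, 36, 37, 42}.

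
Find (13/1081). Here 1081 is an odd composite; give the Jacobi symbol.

Reciprocity: 13 ≡ 1 and 1081 ≡ 1 (mod 4), so (13/1081) = +(1081/13).
Reduce top mod 13: now compute (2/13).
Pull out 2: since 13 ≡ 5 (mod 8), (2/13) = -1.
Reached (1/13) = 1. Collecting the sign flips along the way, the symbol is -1.

-1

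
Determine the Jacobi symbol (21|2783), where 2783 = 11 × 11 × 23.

-1

Reciprocity: 21 ≡ 1 and 2783 ≡ 3 (mod 4), so (21/2783) = +(2783/21).
Reduce top mod 21: now compute (11/21).
Reciprocity: 11 ≡ 3 and 21 ≡ 1 (mod 4), so (11/21) = +(21/11).
Reduce top mod 11: now compute (10/11).
Pull out 2: since 11 ≡ 3 (mod 8), (2/11) = -1.
Reciprocity: 5 ≡ 1 and 11 ≡ 3 (mod 4), so (5/11) = +(11/5).
Reduce top mod 5: now compute (1/5).
Reached (1/5) = 1. Collecting the sign flips along the way, the symbol is -1.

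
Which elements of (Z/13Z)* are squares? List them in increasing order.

Square k = 1,…,6 (k and 13−k give the same square):
1²=1, 2²=4, 3²=9, 4²≡3, 5²≡12, 6²≡10 (mod 13).
So the quadratic residues mod 13 are {1, 3, 4, 9, 10, 12}.

1, 3, 4, 9, 10, 12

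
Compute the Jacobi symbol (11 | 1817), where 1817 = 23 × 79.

Reciprocity: 11 ≡ 3 and 1817 ≡ 1 (mod 4), so (11/1817) = +(1817/11).
Reduce top mod 11: now compute (2/11).
Pull out 2: since 11 ≡ 3 (mod 8), (2/11) = -1.
Reached (1/11) = 1. Collecting the sign flips along the way, the symbol is -1.

-1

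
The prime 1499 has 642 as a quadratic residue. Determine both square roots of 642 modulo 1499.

283, 1216

Since 1499 ≡ 3 (mod 4), a square root of 642 is 642^((1499+1)/4) = 642^375 mod 1499.
Repeated squaring: 642^2≡1438, 642^4≡723, 642^8≡1077, 642^16≡1202, 642^32≡1267, 642^64≡1359, 642^128≡113, 642^256≡777 (mod 1499).
642^375 = 642^(256+64+32+16+4+2+1) ≡ 283 (mod 1499).
Check: 283² = 80089 ≡ 642 (mod 1499). The two roots are 283 and 1216.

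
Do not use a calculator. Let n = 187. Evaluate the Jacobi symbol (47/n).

1

Reciprocity: 47 ≡ 3 and 187 ≡ 3 (mod 4), so (47/187) = −(187/47).
Reduce top mod 47: now compute (46/47).
Pull out 2: since 47 ≡ 7 (mod 8), (2/47) = +1.
Reciprocity: 23 ≡ 3 and 47 ≡ 3 (mod 4), so (23/47) = −(47/23).
Reduce top mod 23: now compute (1/23).
Reached (1/23) = 1. Collecting the sign flips along the way, the symbol is +1.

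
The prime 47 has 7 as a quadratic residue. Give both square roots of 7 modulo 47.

Since 47 ≡ 3 (mod 4), a square root of 7 is 7^((47+1)/4) = 7^12 mod 47.
Repeated squaring: 7^2≡2, 7^4≡4, 7^8≡16 (mod 47).
7^12 = 7^(8+4) ≡ 17 (mod 47).
Check: 17² = 289 ≡ 7 (mod 47). The two roots are 17 and 30.

17, 30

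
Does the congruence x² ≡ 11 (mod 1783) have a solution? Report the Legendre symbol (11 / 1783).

-1

Reciprocity: 11 ≡ 3 and 1783 ≡ 3 (mod 4), so (11/1783) = −(1783/11).
Reduce top mod 11: now compute (1/11).
Reached (1/11) = 1. Collecting the sign flips along the way, the symbol is -1.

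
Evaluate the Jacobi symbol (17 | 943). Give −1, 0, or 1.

Reciprocity: 17 ≡ 1 and 943 ≡ 3 (mod 4), so (17/943) = +(943/17).
Reduce top mod 17: now compute (8/17).
Pull out 2^3: since 17 ≡ 1 (mod 8), (2/17) = +1, so (2/17)^3 = +1.
Reached (1/17) = 1. Collecting the sign flips along the way, the symbol is +1.

1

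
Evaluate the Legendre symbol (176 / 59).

-1

First reduce: 176 ≡ 58 (mod 59).
Pull out 2: since 59 ≡ 3 (mod 8), (2/59) = -1.
Reciprocity: 29 ≡ 1 and 59 ≡ 3 (mod 4), so (29/59) = +(59/29).
Reduce top mod 29: now compute (1/29).
Reached (1/29) = 1. Collecting the sign flips along the way, the symbol is -1.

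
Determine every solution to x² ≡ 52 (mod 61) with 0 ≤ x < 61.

28, 33

61 ≡ 1 (mod 4), so we find a root by search.
Trying successive values, 28² = 784 ≡ 52 (mod 61). The other root is 61 − 28 = 33.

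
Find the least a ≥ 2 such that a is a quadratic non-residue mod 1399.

(2/1399) = +1, so 2 is a residue.
(3/1399) = −1, so 3 is the smallest positive non-residue mod 1399.

3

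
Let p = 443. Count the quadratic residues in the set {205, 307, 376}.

1

(205/443) = -1 → non-residue.
(307/443) = +1 → QR.
(376/443) = -1 → non-residue.
Total quadratic residues among the 3: 1.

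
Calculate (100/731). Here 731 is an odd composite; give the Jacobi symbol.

Pull out 2^2: since 731 ≡ 3 (mod 8), (2/731) = -1, so (2/731)^2 = +1.
Reciprocity: 25 ≡ 1 and 731 ≡ 3 (mod 4), so (25/731) = +(731/25).
Reduce top mod 25: now compute (6/25).
Pull out 2: since 25 ≡ 1 (mod 8), (2/25) = +1.
Reciprocity: 3 ≡ 3 and 25 ≡ 1 (mod 4), so (3/25) = +(25/3).
Reduce top mod 3: now compute (1/3).
Reached (1/3) = 1. Collecting the sign flips along the way, the symbol is +1.

1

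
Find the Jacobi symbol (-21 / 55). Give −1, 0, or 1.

1

First reduce: -21 ≡ 34 (mod 55).
Pull out 2: since 55 ≡ 7 (mod 8), (2/55) = +1.
Reciprocity: 17 ≡ 1 and 55 ≡ 3 (mod 4), so (17/55) = +(55/17).
Reduce top mod 17: now compute (4/17).
Pull out 2^2: since 17 ≡ 1 (mod 8), (2/17) = +1, so (2/17)^2 = +1.
Reached (1/17) = 1. Collecting the sign flips along the way, the symbol is +1.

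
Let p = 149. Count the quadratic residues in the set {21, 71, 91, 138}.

(21/149) = -1 → non-residue.
(71/149) = -1 → non-residue.
(91/149) = -1 → non-residue.
(138/149) = -1 → non-residue.
Total quadratic residues among the 4: 0.

0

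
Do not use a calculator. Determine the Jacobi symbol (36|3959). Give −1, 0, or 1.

1

Pull out 2^2: since 3959 ≡ 7 (mod 8), (2/3959) = +1, so (2/3959)^2 = +1.
Reciprocity: 9 ≡ 1 and 3959 ≡ 3 (mod 4), so (9/3959) = +(3959/9).
Reduce top mod 9: now compute (8/9).
Pull out 2^3: since 9 ≡ 1 (mod 8), (2/9) = +1, so (2/9)^3 = +1.
Reached (1/9) = 1. Collecting the sign flips along the way, the symbol is +1.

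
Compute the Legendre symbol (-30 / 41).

First reduce: -30 ≡ 11 (mod 41).
Reciprocity: 11 ≡ 3 and 41 ≡ 1 (mod 4), so (11/41) = +(41/11).
Reduce top mod 11: now compute (8/11).
Pull out 2^3: since 11 ≡ 3 (mod 8), (2/11) = -1, so (2/11)^3 = -1.
Reached (1/11) = 1. Collecting the sign flips along the way, the symbol is -1.

-1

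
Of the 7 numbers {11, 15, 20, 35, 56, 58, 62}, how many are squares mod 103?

(11/103) = -1 → non-residue.
(15/103) = +1 → QR.
(20/103) = -1 → non-residue.
(35/103) = -1 → non-residue.
(56/103) = +1 → QR.
(58/103) = +1 → QR.
(62/103) = -1 → non-residue.
Total quadratic residues among the 7: 3.

3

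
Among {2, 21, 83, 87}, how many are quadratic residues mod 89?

3

(2/89) = +1 → QR.
(21/89) = +1 → QR.
(83/89) = -1 → non-residue.
(87/89) = +1 → QR.
Total quadratic residues among the 4: 3.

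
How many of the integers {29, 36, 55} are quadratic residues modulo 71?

(29/71) = +1 → QR.
(36/71) = +1 → QR.
(55/71) = -1 → non-residue.
Total quadratic residues among the 3: 2.

2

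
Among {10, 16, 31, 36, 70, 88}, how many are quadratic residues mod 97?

(10/97) = -1 → non-residue.
(16/97) = +1 → QR.
(31/97) = +1 → QR.
(36/97) = +1 → QR.
(70/97) = +1 → QR.
(88/97) = +1 → QR.
Total quadratic residues among the 6: 5.

5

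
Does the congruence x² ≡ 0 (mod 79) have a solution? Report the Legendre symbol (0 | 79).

Top reduces to 0: gcd > 1, so the symbol is 0.

0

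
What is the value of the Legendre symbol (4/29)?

Pull out 2^2: since 29 ≡ 5 (mod 8), (2/29) = -1, so (2/29)^2 = +1.
Reached (1/29) = 1. Collecting the sign flips along the way, the symbol is +1.

1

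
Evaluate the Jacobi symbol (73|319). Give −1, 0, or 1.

Reciprocity: 73 ≡ 1 and 319 ≡ 3 (mod 4), so (73/319) = +(319/73).
Reduce top mod 73: now compute (27/73).
Reciprocity: 27 ≡ 3 and 73 ≡ 1 (mod 4), so (27/73) = +(73/27).
Reduce top mod 27: now compute (19/27).
Reciprocity: 19 ≡ 3 and 27 ≡ 3 (mod 4), so (19/27) = −(27/19).
Reduce top mod 19: now compute (8/19).
Pull out 2^3: since 19 ≡ 3 (mod 8), (2/19) = -1, so (2/19)^3 = -1.
Reached (1/19) = 1. Collecting the sign flips along the way, the symbol is +1.

1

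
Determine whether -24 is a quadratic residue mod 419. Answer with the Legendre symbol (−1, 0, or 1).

1

Euler's criterion: (-24/419) ≡ 395^209 (mod 419).
395^2 ≡ 157 (mod 419)
395^4 ≡ 347 (mod 419)
395^8 ≡ 156 (mod 419)
395^16 ≡ 34 (mod 419)
395^32 ≡ 318 (mod 419)
395^64 ≡ 145 (mod 419)
395^128 ≡ 75 (mod 419)
395^209 = 395^(128+64+16+1) ≡ 1 (mod 419).
Result is 1, so (-24/419) = 1.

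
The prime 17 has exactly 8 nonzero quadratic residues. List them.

Square k = 1,…,8 (k and 17−k give the same square):
1²=1, 2²=4, 3²=9, 4²=16, 5²≡8, 6²≡2, 7²≡15, 8²≡13 (mod 17).
So the quadratic residues mod 17 are {1, 2, 4, 8, 9, 13, 15, 16}.

1, 2, 4, 8, 9, 13, 15, 16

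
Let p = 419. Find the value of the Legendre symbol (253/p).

Reciprocity: 253 ≡ 1 and 419 ≡ 3 (mod 4), so (253/419) = +(419/253).
Reduce top mod 253: now compute (166/253).
Pull out 2: since 253 ≡ 5 (mod 8), (2/253) = -1.
Reciprocity: 83 ≡ 3 and 253 ≡ 1 (mod 4), so (83/253) = +(253/83).
Reduce top mod 83: now compute (4/83).
Pull out 2^2: since 83 ≡ 3 (mod 8), (2/83) = -1, so (2/83)^2 = +1.
Reached (1/83) = 1. Collecting the sign flips along the way, the symbol is -1.

-1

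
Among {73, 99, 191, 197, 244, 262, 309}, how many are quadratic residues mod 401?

(73/401) = +1 → QR.
(99/401) = +1 → QR.
(191/401) = -1 → non-residue.
(197/401) = +1 → QR.
(244/401) = -1 → non-residue.
(262/401) = -1 → non-residue.
(309/401) = -1 → non-residue.
Total quadratic residues among the 7: 3.

3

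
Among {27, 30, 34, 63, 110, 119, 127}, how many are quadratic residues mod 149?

(27/149) = -1 → non-residue.
(30/149) = +1 → QR.
(34/149) = -1 → non-residue.
(63/149) = +1 → QR.
(110/149) = +1 → QR.
(119/149) = +1 → QR.
(127/149) = +1 → QR.
Total quadratic residues among the 7: 5.

5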